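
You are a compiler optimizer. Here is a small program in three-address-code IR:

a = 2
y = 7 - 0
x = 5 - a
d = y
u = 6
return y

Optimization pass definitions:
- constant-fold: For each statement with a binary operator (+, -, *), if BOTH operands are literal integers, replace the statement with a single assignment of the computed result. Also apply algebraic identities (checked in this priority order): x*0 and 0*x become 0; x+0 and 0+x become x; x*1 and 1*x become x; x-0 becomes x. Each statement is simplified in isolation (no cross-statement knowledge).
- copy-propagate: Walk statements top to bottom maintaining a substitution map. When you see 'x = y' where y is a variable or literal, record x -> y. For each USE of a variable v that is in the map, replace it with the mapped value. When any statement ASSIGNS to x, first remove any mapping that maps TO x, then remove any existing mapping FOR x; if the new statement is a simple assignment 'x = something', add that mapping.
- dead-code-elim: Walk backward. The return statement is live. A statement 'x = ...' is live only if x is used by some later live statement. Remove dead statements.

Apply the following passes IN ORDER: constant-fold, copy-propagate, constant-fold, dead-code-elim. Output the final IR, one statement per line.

Initial IR:
  a = 2
  y = 7 - 0
  x = 5 - a
  d = y
  u = 6
  return y
After constant-fold (6 stmts):
  a = 2
  y = 7
  x = 5 - a
  d = y
  u = 6
  return y
After copy-propagate (6 stmts):
  a = 2
  y = 7
  x = 5 - 2
  d = 7
  u = 6
  return 7
After constant-fold (6 stmts):
  a = 2
  y = 7
  x = 3
  d = 7
  u = 6
  return 7
After dead-code-elim (1 stmts):
  return 7

Answer: return 7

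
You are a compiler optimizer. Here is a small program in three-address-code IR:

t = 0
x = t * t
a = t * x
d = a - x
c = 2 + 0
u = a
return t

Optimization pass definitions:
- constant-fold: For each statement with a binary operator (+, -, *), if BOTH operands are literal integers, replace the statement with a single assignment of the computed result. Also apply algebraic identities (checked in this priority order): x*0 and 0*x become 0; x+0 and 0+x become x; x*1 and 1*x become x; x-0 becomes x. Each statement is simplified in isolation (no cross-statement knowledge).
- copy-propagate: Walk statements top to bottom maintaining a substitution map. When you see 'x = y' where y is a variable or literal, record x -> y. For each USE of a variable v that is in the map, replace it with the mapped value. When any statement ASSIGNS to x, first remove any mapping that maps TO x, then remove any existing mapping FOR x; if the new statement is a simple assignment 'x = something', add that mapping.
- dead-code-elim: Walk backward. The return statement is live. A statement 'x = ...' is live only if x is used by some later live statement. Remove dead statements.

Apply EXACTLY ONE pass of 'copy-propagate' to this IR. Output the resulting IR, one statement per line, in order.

Applying copy-propagate statement-by-statement:
  [1] t = 0  (unchanged)
  [2] x = t * t  -> x = 0 * 0
  [3] a = t * x  -> a = 0 * x
  [4] d = a - x  (unchanged)
  [5] c = 2 + 0  (unchanged)
  [6] u = a  (unchanged)
  [7] return t  -> return 0
Result (7 stmts):
  t = 0
  x = 0 * 0
  a = 0 * x
  d = a - x
  c = 2 + 0
  u = a
  return 0

Answer: t = 0
x = 0 * 0
a = 0 * x
d = a - x
c = 2 + 0
u = a
return 0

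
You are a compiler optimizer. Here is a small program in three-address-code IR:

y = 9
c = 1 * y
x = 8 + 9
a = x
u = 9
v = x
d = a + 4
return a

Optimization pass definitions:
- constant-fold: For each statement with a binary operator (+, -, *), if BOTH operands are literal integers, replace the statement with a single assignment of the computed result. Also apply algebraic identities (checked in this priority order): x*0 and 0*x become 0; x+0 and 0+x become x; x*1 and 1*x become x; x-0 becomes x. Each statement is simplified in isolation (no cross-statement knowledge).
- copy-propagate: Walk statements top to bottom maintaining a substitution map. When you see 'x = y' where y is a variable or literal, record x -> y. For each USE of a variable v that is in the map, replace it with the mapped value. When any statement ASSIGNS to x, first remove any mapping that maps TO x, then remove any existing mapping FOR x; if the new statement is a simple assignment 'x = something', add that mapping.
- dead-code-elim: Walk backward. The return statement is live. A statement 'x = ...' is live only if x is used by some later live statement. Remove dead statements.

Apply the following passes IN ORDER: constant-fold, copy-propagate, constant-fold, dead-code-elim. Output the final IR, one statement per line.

Answer: return 17

Derivation:
Initial IR:
  y = 9
  c = 1 * y
  x = 8 + 9
  a = x
  u = 9
  v = x
  d = a + 4
  return a
After constant-fold (8 stmts):
  y = 9
  c = y
  x = 17
  a = x
  u = 9
  v = x
  d = a + 4
  return a
After copy-propagate (8 stmts):
  y = 9
  c = 9
  x = 17
  a = 17
  u = 9
  v = 17
  d = 17 + 4
  return 17
After constant-fold (8 stmts):
  y = 9
  c = 9
  x = 17
  a = 17
  u = 9
  v = 17
  d = 21
  return 17
After dead-code-elim (1 stmts):
  return 17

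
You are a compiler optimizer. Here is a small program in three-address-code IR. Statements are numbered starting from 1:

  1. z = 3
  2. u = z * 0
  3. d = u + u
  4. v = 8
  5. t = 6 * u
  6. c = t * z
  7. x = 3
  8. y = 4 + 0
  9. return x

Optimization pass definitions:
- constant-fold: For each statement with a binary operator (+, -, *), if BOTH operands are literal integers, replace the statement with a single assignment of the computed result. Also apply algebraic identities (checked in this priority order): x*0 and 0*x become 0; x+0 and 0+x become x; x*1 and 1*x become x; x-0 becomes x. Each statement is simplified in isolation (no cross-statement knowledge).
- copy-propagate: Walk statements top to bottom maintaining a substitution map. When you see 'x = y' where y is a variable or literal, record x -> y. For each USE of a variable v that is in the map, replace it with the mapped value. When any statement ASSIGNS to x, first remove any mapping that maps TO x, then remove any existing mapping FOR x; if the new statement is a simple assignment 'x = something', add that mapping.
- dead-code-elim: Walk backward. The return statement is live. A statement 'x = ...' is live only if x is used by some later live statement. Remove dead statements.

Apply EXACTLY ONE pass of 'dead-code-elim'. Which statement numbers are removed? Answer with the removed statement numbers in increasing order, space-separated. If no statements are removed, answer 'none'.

Backward liveness scan:
Stmt 1 'z = 3': DEAD (z not in live set [])
Stmt 2 'u = z * 0': DEAD (u not in live set [])
Stmt 3 'd = u + u': DEAD (d not in live set [])
Stmt 4 'v = 8': DEAD (v not in live set [])
Stmt 5 't = 6 * u': DEAD (t not in live set [])
Stmt 6 'c = t * z': DEAD (c not in live set [])
Stmt 7 'x = 3': KEEP (x is live); live-in = []
Stmt 8 'y = 4 + 0': DEAD (y not in live set ['x'])
Stmt 9 'return x': KEEP (return); live-in = ['x']
Removed statement numbers: [1, 2, 3, 4, 5, 6, 8]
Surviving IR:
  x = 3
  return x

Answer: 1 2 3 4 5 6 8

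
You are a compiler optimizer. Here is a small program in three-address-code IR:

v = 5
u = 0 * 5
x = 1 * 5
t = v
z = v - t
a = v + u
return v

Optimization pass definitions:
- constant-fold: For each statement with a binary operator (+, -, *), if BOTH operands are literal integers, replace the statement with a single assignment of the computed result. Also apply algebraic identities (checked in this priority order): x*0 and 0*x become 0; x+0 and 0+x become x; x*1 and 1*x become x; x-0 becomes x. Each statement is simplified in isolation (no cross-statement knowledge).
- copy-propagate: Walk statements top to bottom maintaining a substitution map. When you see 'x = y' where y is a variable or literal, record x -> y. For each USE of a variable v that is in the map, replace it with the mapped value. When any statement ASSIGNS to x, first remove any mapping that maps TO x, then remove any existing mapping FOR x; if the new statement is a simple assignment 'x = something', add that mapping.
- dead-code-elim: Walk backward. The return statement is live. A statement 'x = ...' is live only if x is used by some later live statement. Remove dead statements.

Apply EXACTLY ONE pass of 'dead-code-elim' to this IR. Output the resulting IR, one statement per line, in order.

Applying dead-code-elim statement-by-statement:
  [7] return v  -> KEEP (return); live=['v']
  [6] a = v + u  -> DEAD (a not live)
  [5] z = v - t  -> DEAD (z not live)
  [4] t = v  -> DEAD (t not live)
  [3] x = 1 * 5  -> DEAD (x not live)
  [2] u = 0 * 5  -> DEAD (u not live)
  [1] v = 5  -> KEEP; live=[]
Result (2 stmts):
  v = 5
  return v

Answer: v = 5
return v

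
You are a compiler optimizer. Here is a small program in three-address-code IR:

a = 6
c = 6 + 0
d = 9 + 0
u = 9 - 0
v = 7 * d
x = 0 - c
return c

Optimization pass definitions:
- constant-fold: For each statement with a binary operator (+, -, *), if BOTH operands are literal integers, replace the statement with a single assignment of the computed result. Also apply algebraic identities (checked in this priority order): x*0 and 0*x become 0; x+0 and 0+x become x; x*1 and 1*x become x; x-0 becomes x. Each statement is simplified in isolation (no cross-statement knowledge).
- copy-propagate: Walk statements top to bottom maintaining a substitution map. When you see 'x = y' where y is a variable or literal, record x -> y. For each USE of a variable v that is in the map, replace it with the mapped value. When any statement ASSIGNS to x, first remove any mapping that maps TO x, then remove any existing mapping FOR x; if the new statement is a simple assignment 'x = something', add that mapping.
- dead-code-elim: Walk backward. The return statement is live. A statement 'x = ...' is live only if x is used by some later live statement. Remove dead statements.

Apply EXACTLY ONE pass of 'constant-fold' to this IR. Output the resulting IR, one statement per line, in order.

Answer: a = 6
c = 6
d = 9
u = 9
v = 7 * d
x = 0 - c
return c

Derivation:
Applying constant-fold statement-by-statement:
  [1] a = 6  (unchanged)
  [2] c = 6 + 0  -> c = 6
  [3] d = 9 + 0  -> d = 9
  [4] u = 9 - 0  -> u = 9
  [5] v = 7 * d  (unchanged)
  [6] x = 0 - c  (unchanged)
  [7] return c  (unchanged)
Result (7 stmts):
  a = 6
  c = 6
  d = 9
  u = 9
  v = 7 * d
  x = 0 - c
  return c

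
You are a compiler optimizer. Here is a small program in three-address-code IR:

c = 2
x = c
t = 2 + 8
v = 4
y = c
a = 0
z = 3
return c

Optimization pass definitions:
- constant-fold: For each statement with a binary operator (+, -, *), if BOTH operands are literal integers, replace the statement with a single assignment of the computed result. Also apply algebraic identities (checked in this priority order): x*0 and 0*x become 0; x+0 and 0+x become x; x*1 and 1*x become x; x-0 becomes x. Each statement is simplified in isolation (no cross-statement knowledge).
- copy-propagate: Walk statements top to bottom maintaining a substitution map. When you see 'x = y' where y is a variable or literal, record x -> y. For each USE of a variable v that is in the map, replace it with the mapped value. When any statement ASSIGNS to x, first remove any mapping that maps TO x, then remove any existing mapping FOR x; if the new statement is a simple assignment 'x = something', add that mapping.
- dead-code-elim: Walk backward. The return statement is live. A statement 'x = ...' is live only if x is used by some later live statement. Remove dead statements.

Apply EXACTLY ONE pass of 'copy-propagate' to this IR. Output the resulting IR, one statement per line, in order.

Answer: c = 2
x = 2
t = 2 + 8
v = 4
y = 2
a = 0
z = 3
return 2

Derivation:
Applying copy-propagate statement-by-statement:
  [1] c = 2  (unchanged)
  [2] x = c  -> x = 2
  [3] t = 2 + 8  (unchanged)
  [4] v = 4  (unchanged)
  [5] y = c  -> y = 2
  [6] a = 0  (unchanged)
  [7] z = 3  (unchanged)
  [8] return c  -> return 2
Result (8 stmts):
  c = 2
  x = 2
  t = 2 + 8
  v = 4
  y = 2
  a = 0
  z = 3
  return 2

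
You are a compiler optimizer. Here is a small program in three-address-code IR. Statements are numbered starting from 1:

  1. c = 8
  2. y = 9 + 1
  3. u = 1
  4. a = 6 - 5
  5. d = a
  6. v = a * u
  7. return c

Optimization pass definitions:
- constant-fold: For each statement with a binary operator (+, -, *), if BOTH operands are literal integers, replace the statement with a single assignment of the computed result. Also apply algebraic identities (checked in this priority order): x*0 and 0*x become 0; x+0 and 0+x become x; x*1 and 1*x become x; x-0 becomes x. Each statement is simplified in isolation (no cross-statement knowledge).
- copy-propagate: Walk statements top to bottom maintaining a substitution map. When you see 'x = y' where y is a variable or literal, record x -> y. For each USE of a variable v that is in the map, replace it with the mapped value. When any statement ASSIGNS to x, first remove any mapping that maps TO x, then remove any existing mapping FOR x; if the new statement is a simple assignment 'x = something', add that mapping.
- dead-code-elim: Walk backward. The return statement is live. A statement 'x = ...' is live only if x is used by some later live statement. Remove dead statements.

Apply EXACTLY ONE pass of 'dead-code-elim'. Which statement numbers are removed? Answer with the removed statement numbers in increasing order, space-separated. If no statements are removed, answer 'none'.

Answer: 2 3 4 5 6

Derivation:
Backward liveness scan:
Stmt 1 'c = 8': KEEP (c is live); live-in = []
Stmt 2 'y = 9 + 1': DEAD (y not in live set ['c'])
Stmt 3 'u = 1': DEAD (u not in live set ['c'])
Stmt 4 'a = 6 - 5': DEAD (a not in live set ['c'])
Stmt 5 'd = a': DEAD (d not in live set ['c'])
Stmt 6 'v = a * u': DEAD (v not in live set ['c'])
Stmt 7 'return c': KEEP (return); live-in = ['c']
Removed statement numbers: [2, 3, 4, 5, 6]
Surviving IR:
  c = 8
  return c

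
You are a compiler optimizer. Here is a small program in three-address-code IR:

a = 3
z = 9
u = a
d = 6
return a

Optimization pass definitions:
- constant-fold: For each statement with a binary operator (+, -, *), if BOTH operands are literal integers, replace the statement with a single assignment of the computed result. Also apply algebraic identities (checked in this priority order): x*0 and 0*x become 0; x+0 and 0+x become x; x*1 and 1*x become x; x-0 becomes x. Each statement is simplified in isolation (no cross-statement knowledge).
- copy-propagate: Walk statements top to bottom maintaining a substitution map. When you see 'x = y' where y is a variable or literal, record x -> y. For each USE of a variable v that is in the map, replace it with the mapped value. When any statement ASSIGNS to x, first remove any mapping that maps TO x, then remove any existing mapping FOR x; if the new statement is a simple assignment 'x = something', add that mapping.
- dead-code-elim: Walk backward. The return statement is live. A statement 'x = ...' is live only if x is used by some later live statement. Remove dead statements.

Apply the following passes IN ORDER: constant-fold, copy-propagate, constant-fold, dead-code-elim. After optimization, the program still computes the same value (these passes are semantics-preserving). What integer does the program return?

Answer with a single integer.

Answer: 3

Derivation:
Initial IR:
  a = 3
  z = 9
  u = a
  d = 6
  return a
After constant-fold (5 stmts):
  a = 3
  z = 9
  u = a
  d = 6
  return a
After copy-propagate (5 stmts):
  a = 3
  z = 9
  u = 3
  d = 6
  return 3
After constant-fold (5 stmts):
  a = 3
  z = 9
  u = 3
  d = 6
  return 3
After dead-code-elim (1 stmts):
  return 3
Evaluate:
  a = 3  =>  a = 3
  z = 9  =>  z = 9
  u = a  =>  u = 3
  d = 6  =>  d = 6
  return a = 3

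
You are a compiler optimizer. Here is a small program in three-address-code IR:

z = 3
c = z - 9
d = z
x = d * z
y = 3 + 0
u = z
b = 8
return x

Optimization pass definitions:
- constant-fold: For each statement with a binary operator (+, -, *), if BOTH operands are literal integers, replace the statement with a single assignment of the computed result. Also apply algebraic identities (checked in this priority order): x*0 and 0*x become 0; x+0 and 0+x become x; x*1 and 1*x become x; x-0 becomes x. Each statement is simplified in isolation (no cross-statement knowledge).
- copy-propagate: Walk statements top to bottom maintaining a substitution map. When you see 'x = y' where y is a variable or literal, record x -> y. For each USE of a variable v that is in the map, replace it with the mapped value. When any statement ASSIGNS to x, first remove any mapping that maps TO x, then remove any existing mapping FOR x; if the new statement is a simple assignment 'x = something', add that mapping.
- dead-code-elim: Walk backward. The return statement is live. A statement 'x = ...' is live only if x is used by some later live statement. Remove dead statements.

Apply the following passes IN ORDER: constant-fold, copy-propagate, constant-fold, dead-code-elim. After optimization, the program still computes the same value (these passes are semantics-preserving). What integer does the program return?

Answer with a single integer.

Initial IR:
  z = 3
  c = z - 9
  d = z
  x = d * z
  y = 3 + 0
  u = z
  b = 8
  return x
After constant-fold (8 stmts):
  z = 3
  c = z - 9
  d = z
  x = d * z
  y = 3
  u = z
  b = 8
  return x
After copy-propagate (8 stmts):
  z = 3
  c = 3 - 9
  d = 3
  x = 3 * 3
  y = 3
  u = 3
  b = 8
  return x
After constant-fold (8 stmts):
  z = 3
  c = -6
  d = 3
  x = 9
  y = 3
  u = 3
  b = 8
  return x
After dead-code-elim (2 stmts):
  x = 9
  return x
Evaluate:
  z = 3  =>  z = 3
  c = z - 9  =>  c = -6
  d = z  =>  d = 3
  x = d * z  =>  x = 9
  y = 3 + 0  =>  y = 3
  u = z  =>  u = 3
  b = 8  =>  b = 8
  return x = 9

Answer: 9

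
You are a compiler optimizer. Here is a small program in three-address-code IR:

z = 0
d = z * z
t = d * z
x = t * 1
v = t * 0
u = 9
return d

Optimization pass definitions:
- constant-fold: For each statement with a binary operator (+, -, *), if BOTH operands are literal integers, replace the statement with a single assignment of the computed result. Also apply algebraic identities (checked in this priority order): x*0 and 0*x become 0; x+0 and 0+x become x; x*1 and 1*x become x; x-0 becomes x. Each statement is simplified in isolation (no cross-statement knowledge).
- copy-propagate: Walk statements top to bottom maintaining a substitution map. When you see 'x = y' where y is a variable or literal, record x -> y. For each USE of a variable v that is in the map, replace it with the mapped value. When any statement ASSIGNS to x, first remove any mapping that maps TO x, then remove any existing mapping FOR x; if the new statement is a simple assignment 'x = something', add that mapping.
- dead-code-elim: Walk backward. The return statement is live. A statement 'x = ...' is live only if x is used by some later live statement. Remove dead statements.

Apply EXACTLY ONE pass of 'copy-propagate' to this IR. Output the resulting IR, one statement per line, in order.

Answer: z = 0
d = 0 * 0
t = d * 0
x = t * 1
v = t * 0
u = 9
return d

Derivation:
Applying copy-propagate statement-by-statement:
  [1] z = 0  (unchanged)
  [2] d = z * z  -> d = 0 * 0
  [3] t = d * z  -> t = d * 0
  [4] x = t * 1  (unchanged)
  [5] v = t * 0  (unchanged)
  [6] u = 9  (unchanged)
  [7] return d  (unchanged)
Result (7 stmts):
  z = 0
  d = 0 * 0
  t = d * 0
  x = t * 1
  v = t * 0
  u = 9
  return d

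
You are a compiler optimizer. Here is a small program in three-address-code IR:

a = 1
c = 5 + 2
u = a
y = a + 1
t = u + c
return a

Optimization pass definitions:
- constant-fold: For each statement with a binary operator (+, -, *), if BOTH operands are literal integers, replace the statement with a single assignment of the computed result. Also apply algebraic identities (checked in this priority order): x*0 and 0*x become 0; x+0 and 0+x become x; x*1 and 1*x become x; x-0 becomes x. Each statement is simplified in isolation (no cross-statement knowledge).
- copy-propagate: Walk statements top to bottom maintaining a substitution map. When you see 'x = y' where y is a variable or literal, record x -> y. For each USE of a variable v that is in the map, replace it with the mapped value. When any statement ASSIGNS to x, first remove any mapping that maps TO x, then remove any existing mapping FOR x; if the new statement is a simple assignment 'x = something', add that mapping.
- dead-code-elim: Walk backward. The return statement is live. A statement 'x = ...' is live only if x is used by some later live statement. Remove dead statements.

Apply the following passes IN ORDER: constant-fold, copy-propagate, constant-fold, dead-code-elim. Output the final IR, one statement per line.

Answer: return 1

Derivation:
Initial IR:
  a = 1
  c = 5 + 2
  u = a
  y = a + 1
  t = u + c
  return a
After constant-fold (6 stmts):
  a = 1
  c = 7
  u = a
  y = a + 1
  t = u + c
  return a
After copy-propagate (6 stmts):
  a = 1
  c = 7
  u = 1
  y = 1 + 1
  t = 1 + 7
  return 1
After constant-fold (6 stmts):
  a = 1
  c = 7
  u = 1
  y = 2
  t = 8
  return 1
After dead-code-elim (1 stmts):
  return 1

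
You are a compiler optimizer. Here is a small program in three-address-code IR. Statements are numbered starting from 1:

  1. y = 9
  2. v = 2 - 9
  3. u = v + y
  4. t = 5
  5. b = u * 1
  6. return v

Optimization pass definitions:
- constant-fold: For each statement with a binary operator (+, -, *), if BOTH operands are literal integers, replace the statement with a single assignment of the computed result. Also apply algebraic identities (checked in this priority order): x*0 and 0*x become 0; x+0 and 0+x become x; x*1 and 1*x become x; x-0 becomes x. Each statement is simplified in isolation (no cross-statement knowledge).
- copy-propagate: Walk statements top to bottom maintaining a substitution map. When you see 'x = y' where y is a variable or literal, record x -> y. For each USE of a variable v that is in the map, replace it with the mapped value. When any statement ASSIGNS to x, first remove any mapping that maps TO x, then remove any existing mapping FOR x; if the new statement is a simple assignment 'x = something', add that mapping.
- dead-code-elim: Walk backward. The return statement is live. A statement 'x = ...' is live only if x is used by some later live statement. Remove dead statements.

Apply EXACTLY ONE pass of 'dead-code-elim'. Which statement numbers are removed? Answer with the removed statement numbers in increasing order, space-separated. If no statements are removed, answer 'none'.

Answer: 1 3 4 5

Derivation:
Backward liveness scan:
Stmt 1 'y = 9': DEAD (y not in live set [])
Stmt 2 'v = 2 - 9': KEEP (v is live); live-in = []
Stmt 3 'u = v + y': DEAD (u not in live set ['v'])
Stmt 4 't = 5': DEAD (t not in live set ['v'])
Stmt 5 'b = u * 1': DEAD (b not in live set ['v'])
Stmt 6 'return v': KEEP (return); live-in = ['v']
Removed statement numbers: [1, 3, 4, 5]
Surviving IR:
  v = 2 - 9
  return v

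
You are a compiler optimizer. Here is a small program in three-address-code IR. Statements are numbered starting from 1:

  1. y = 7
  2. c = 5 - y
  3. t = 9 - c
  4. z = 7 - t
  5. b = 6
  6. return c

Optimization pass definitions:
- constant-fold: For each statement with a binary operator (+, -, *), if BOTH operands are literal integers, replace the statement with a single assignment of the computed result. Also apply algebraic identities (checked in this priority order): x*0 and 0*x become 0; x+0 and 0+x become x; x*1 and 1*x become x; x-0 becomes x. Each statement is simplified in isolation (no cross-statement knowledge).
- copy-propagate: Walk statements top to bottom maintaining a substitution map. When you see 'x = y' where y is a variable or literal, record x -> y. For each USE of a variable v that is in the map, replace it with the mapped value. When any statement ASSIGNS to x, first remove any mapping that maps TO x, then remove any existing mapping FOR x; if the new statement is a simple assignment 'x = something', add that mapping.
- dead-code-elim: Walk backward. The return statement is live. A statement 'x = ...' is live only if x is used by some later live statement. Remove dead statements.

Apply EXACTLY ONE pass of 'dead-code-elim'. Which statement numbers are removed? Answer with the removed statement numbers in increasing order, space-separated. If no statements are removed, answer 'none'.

Backward liveness scan:
Stmt 1 'y = 7': KEEP (y is live); live-in = []
Stmt 2 'c = 5 - y': KEEP (c is live); live-in = ['y']
Stmt 3 't = 9 - c': DEAD (t not in live set ['c'])
Stmt 4 'z = 7 - t': DEAD (z not in live set ['c'])
Stmt 5 'b = 6': DEAD (b not in live set ['c'])
Stmt 6 'return c': KEEP (return); live-in = ['c']
Removed statement numbers: [3, 4, 5]
Surviving IR:
  y = 7
  c = 5 - y
  return c

Answer: 3 4 5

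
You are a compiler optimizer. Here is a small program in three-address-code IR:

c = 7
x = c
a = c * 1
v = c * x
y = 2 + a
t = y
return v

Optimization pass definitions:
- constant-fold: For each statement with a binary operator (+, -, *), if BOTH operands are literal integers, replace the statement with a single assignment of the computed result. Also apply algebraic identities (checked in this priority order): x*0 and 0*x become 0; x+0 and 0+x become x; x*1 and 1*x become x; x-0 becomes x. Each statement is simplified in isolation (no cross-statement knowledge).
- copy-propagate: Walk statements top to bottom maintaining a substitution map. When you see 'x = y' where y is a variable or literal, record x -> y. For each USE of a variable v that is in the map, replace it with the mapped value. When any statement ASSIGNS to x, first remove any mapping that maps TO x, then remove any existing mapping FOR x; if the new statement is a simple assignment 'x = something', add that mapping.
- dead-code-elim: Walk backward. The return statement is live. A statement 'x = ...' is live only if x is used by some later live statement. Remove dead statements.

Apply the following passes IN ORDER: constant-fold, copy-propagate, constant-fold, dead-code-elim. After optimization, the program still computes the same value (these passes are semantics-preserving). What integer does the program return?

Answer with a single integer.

Answer: 49

Derivation:
Initial IR:
  c = 7
  x = c
  a = c * 1
  v = c * x
  y = 2 + a
  t = y
  return v
After constant-fold (7 stmts):
  c = 7
  x = c
  a = c
  v = c * x
  y = 2 + a
  t = y
  return v
After copy-propagate (7 stmts):
  c = 7
  x = 7
  a = 7
  v = 7 * 7
  y = 2 + 7
  t = y
  return v
After constant-fold (7 stmts):
  c = 7
  x = 7
  a = 7
  v = 49
  y = 9
  t = y
  return v
After dead-code-elim (2 stmts):
  v = 49
  return v
Evaluate:
  c = 7  =>  c = 7
  x = c  =>  x = 7
  a = c * 1  =>  a = 7
  v = c * x  =>  v = 49
  y = 2 + a  =>  y = 9
  t = y  =>  t = 9
  return v = 49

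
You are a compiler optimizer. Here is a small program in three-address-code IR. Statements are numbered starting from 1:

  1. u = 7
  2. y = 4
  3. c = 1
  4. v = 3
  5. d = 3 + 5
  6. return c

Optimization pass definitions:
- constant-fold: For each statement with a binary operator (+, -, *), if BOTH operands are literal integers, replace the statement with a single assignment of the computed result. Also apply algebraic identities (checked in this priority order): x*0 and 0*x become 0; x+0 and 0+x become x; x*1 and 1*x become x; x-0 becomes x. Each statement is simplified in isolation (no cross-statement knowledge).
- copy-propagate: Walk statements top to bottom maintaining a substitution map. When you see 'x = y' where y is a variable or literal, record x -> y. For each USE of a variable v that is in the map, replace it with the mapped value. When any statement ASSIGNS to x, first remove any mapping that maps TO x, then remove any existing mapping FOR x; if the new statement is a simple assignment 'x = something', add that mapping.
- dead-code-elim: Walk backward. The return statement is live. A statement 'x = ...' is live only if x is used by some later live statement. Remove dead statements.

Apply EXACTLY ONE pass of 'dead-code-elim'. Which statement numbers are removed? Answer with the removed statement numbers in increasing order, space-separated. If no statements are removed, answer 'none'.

Backward liveness scan:
Stmt 1 'u = 7': DEAD (u not in live set [])
Stmt 2 'y = 4': DEAD (y not in live set [])
Stmt 3 'c = 1': KEEP (c is live); live-in = []
Stmt 4 'v = 3': DEAD (v not in live set ['c'])
Stmt 5 'd = 3 + 5': DEAD (d not in live set ['c'])
Stmt 6 'return c': KEEP (return); live-in = ['c']
Removed statement numbers: [1, 2, 4, 5]
Surviving IR:
  c = 1
  return c

Answer: 1 2 4 5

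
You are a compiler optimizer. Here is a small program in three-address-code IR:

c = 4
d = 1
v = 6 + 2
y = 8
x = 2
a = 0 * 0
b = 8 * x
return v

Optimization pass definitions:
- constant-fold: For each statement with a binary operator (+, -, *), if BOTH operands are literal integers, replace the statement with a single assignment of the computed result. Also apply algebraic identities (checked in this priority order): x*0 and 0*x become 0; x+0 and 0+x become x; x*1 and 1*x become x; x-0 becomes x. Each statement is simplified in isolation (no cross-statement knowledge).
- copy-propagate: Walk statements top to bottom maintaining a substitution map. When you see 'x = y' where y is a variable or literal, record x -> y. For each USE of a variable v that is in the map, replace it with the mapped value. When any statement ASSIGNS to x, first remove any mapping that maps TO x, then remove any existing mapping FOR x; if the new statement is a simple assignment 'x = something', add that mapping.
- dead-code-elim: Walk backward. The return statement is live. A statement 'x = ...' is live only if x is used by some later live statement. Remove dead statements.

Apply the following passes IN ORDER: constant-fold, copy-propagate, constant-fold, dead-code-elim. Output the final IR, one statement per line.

Initial IR:
  c = 4
  d = 1
  v = 6 + 2
  y = 8
  x = 2
  a = 0 * 0
  b = 8 * x
  return v
After constant-fold (8 stmts):
  c = 4
  d = 1
  v = 8
  y = 8
  x = 2
  a = 0
  b = 8 * x
  return v
After copy-propagate (8 stmts):
  c = 4
  d = 1
  v = 8
  y = 8
  x = 2
  a = 0
  b = 8 * 2
  return 8
After constant-fold (8 stmts):
  c = 4
  d = 1
  v = 8
  y = 8
  x = 2
  a = 0
  b = 16
  return 8
After dead-code-elim (1 stmts):
  return 8

Answer: return 8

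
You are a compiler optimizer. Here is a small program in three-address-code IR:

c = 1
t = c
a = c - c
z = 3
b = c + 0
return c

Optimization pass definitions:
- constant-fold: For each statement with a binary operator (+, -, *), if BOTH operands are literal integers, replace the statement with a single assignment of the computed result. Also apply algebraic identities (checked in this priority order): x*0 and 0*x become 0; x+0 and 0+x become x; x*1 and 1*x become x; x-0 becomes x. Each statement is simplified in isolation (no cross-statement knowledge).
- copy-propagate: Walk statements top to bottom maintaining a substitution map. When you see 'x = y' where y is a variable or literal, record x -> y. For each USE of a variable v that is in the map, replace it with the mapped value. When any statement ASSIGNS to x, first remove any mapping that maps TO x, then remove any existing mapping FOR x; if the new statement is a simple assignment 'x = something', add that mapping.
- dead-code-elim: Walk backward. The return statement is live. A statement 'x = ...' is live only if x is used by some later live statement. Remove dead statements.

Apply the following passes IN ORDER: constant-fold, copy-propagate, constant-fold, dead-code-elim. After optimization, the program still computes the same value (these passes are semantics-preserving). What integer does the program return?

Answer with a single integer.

Initial IR:
  c = 1
  t = c
  a = c - c
  z = 3
  b = c + 0
  return c
After constant-fold (6 stmts):
  c = 1
  t = c
  a = c - c
  z = 3
  b = c
  return c
After copy-propagate (6 stmts):
  c = 1
  t = 1
  a = 1 - 1
  z = 3
  b = 1
  return 1
After constant-fold (6 stmts):
  c = 1
  t = 1
  a = 0
  z = 3
  b = 1
  return 1
After dead-code-elim (1 stmts):
  return 1
Evaluate:
  c = 1  =>  c = 1
  t = c  =>  t = 1
  a = c - c  =>  a = 0
  z = 3  =>  z = 3
  b = c + 0  =>  b = 1
  return c = 1

Answer: 1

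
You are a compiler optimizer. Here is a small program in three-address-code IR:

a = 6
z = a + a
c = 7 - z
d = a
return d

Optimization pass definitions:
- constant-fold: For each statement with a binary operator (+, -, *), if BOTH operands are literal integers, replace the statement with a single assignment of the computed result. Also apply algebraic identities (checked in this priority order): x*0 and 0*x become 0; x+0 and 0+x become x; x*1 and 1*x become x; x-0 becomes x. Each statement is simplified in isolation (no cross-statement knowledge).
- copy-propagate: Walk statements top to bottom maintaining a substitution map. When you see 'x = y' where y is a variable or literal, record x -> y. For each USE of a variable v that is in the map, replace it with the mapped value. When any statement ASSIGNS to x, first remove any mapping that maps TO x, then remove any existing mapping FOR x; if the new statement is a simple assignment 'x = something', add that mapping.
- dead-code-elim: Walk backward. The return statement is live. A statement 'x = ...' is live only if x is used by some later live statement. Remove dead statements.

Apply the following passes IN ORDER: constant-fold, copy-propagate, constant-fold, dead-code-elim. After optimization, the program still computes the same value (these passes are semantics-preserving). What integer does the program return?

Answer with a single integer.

Answer: 6

Derivation:
Initial IR:
  a = 6
  z = a + a
  c = 7 - z
  d = a
  return d
After constant-fold (5 stmts):
  a = 6
  z = a + a
  c = 7 - z
  d = a
  return d
After copy-propagate (5 stmts):
  a = 6
  z = 6 + 6
  c = 7 - z
  d = 6
  return 6
After constant-fold (5 stmts):
  a = 6
  z = 12
  c = 7 - z
  d = 6
  return 6
After dead-code-elim (1 stmts):
  return 6
Evaluate:
  a = 6  =>  a = 6
  z = a + a  =>  z = 12
  c = 7 - z  =>  c = -5
  d = a  =>  d = 6
  return d = 6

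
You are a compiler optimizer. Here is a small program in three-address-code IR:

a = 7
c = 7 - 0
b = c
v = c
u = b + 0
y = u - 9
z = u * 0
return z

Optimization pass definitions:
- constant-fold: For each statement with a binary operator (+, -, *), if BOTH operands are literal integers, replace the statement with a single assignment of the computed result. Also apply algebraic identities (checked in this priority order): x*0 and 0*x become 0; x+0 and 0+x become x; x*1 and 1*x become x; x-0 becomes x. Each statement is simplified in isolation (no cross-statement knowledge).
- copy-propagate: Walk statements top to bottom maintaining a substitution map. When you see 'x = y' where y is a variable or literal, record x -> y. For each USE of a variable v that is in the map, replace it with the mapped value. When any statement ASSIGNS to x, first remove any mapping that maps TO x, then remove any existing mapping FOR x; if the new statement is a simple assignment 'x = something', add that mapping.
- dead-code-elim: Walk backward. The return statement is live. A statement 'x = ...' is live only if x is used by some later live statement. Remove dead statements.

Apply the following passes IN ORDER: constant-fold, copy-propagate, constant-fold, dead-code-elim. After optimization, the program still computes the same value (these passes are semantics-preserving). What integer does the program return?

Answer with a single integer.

Initial IR:
  a = 7
  c = 7 - 0
  b = c
  v = c
  u = b + 0
  y = u - 9
  z = u * 0
  return z
After constant-fold (8 stmts):
  a = 7
  c = 7
  b = c
  v = c
  u = b
  y = u - 9
  z = 0
  return z
After copy-propagate (8 stmts):
  a = 7
  c = 7
  b = 7
  v = 7
  u = 7
  y = 7 - 9
  z = 0
  return 0
After constant-fold (8 stmts):
  a = 7
  c = 7
  b = 7
  v = 7
  u = 7
  y = -2
  z = 0
  return 0
After dead-code-elim (1 stmts):
  return 0
Evaluate:
  a = 7  =>  a = 7
  c = 7 - 0  =>  c = 7
  b = c  =>  b = 7
  v = c  =>  v = 7
  u = b + 0  =>  u = 7
  y = u - 9  =>  y = -2
  z = u * 0  =>  z = 0
  return z = 0

Answer: 0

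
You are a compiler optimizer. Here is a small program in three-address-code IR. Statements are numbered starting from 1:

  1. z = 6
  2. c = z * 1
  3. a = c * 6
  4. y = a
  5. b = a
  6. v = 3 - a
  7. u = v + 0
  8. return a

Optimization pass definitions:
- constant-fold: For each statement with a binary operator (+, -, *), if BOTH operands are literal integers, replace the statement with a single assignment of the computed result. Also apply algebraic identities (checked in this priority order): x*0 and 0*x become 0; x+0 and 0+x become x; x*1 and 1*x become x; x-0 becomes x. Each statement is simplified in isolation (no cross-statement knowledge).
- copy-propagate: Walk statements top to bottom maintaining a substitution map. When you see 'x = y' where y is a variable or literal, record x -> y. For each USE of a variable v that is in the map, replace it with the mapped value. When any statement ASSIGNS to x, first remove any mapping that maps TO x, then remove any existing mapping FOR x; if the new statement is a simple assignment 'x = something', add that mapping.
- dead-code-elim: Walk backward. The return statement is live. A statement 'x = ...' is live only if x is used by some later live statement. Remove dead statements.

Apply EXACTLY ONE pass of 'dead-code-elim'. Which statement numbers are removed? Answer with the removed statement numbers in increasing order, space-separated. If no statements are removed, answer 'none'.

Backward liveness scan:
Stmt 1 'z = 6': KEEP (z is live); live-in = []
Stmt 2 'c = z * 1': KEEP (c is live); live-in = ['z']
Stmt 3 'a = c * 6': KEEP (a is live); live-in = ['c']
Stmt 4 'y = a': DEAD (y not in live set ['a'])
Stmt 5 'b = a': DEAD (b not in live set ['a'])
Stmt 6 'v = 3 - a': DEAD (v not in live set ['a'])
Stmt 7 'u = v + 0': DEAD (u not in live set ['a'])
Stmt 8 'return a': KEEP (return); live-in = ['a']
Removed statement numbers: [4, 5, 6, 7]
Surviving IR:
  z = 6
  c = z * 1
  a = c * 6
  return a

Answer: 4 5 6 7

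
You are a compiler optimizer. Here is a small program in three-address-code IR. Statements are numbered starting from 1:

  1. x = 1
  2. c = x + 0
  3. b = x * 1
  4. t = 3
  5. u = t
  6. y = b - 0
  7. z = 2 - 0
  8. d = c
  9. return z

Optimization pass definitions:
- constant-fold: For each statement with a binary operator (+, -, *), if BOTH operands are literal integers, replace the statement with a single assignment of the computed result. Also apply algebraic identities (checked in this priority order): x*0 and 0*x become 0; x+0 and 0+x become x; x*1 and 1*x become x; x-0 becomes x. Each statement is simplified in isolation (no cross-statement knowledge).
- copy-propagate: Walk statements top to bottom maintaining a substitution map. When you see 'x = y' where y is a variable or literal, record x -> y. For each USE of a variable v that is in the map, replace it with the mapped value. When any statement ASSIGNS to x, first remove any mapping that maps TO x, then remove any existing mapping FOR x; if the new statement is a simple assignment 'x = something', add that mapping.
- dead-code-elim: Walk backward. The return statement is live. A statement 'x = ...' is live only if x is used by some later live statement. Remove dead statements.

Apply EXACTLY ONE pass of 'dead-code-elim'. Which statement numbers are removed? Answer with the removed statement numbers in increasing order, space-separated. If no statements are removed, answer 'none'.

Answer: 1 2 3 4 5 6 8

Derivation:
Backward liveness scan:
Stmt 1 'x = 1': DEAD (x not in live set [])
Stmt 2 'c = x + 0': DEAD (c not in live set [])
Stmt 3 'b = x * 1': DEAD (b not in live set [])
Stmt 4 't = 3': DEAD (t not in live set [])
Stmt 5 'u = t': DEAD (u not in live set [])
Stmt 6 'y = b - 0': DEAD (y not in live set [])
Stmt 7 'z = 2 - 0': KEEP (z is live); live-in = []
Stmt 8 'd = c': DEAD (d not in live set ['z'])
Stmt 9 'return z': KEEP (return); live-in = ['z']
Removed statement numbers: [1, 2, 3, 4, 5, 6, 8]
Surviving IR:
  z = 2 - 0
  return z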